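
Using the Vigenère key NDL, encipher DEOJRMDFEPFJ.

QHZWUXQIPCIU

Repeat the key across the message: NDLNDLNDLNDL
D(3)+N(13): 16 → Q
E(4)+D(3): 7 → H
O(14)+L(11): 25 → Z
J(9)+N(13): 22 → W
R(17)+D(3): 20 → U
M(12)+L(11): 23 → X
D(3)+N(13): 16 → Q
F(5)+D(3): 8 → I
E(4)+L(11): 15 → P
P(15)+N(13): 28≡2 → C
F(5)+D(3): 8 → I
J(9)+L(11): 20 → U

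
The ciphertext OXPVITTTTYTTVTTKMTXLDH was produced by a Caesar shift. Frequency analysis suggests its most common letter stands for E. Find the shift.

15

The most frequent ciphertext letter is T (appears 9 times).
T is position 19; E is position 4.
Shift = 15.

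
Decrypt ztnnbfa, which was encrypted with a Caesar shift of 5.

z(25): 25−5=20 → u
t(19): 19−5=14 → o
n(13): 13−5=8 → i
n(13): 13−5=8 → i
b(1): 1−5=-4≡22 → w
f(5): 5−5=0 → a
a(0): 0−5=-5≡21 → v

uoiiwav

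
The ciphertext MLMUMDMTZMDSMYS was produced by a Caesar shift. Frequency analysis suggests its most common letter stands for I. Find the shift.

4

The most frequent ciphertext letter is M (appears 6 times).
M is position 12; I is position 8.
Shift = 4.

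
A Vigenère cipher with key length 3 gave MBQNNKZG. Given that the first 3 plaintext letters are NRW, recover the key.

Subtract each crib letter from the matching ciphertext letter (mod 26):
M(12)−N(13)=-1≡25 → Z
B(1)−R(17)=-16≡10 → K
Q(16)−W(22)=-6≡20 → U

ZKU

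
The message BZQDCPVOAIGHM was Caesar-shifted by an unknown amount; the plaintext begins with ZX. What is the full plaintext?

ZXOBANTMYGEFK

From the crib: B(1)−Z(25)=-24≡2, so the shift is 2.
Subtract 2 from each ciphertext letter:
B(1): 1−2=-1≡25 → Z
Z(25): 25−2=23 → X
Q(16): 16−2=14 → O
D(3): 3−2=1 → B
C(2): 2−2=0 → A
P(15): 15−2=13 → N
V(21): 21−2=19 → T
O(14): 14−2=12 → M
A(0): 0−2=-2≡24 → Y
I(8): 8−2=6 → G
G(6): 6−2=4 → E
H(7): 7−2=5 → F
M(12): 12−2=10 → K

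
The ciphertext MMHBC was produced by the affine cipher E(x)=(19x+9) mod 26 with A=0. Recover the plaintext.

HHEQB

The inverse of 19 mod 26 is 11, since 19·11=209≡1. Apply D(y)=11·(y−9) mod 26:
M(12): 11·(12−9)=33≡7 → H
M(12): 11·(12−9)=33≡7 → H
H(7): 11·(7−9)=-22≡4 → E
B(1): 11·(1−9)=-88≡16 → Q
C(2): 11·(2−9)=-77≡1 → B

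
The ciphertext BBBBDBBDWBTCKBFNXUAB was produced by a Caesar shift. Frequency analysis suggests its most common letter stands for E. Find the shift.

23

The most frequent ciphertext letter is B (appears 9 times).
B is position 1; E is position 4.
Shift = -3≡23.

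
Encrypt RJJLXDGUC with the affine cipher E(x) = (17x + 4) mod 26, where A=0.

HBBJFDCGM

R(17): 17·17+4=293≡7 → H
J(9): 17·9+4=157≡1 → B
J(9): 17·9+4=157≡1 → B
L(11): 17·11+4=191≡9 → J
X(23): 17·23+4=395≡5 → F
D(3): 17·3+4=55≡3 → D
G(6): 17·6+4=106≡2 → C
U(20): 17·20+4=344≡6 → G
C(2): 17·2+4=38≡12 → M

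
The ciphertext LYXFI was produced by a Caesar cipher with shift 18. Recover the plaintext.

L(11): 11−18=-7≡19 → T
Y(24): 24−18=6 → G
X(23): 23−18=5 → F
F(5): 5−18=-13≡13 → N
I(8): 8−18=-10≡16 → Q

TGFNQ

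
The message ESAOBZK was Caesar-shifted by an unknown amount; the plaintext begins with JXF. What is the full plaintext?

JXFTGEP

From the crib: E(4)−J(9)=-5≡21, so the shift is 21.
Subtract 21 from each ciphertext letter:
E(4): 4−21=-17≡9 → J
S(18): 18−21=-3≡23 → X
A(0): 0−21=-21≡5 → F
O(14): 14−21=-7≡19 → T
B(1): 1−21=-20≡6 → G
Z(25): 25−21=4 → E
K(10): 10−21=-11≡15 → P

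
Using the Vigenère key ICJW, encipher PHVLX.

Repeat the key across the message: ICJWI
P(15)+I(8): 23 → X
H(7)+C(2): 9 → J
V(21)+J(9): 30≡4 → E
L(11)+W(22): 33≡7 → H
X(23)+I(8): 31≡5 → F

XJEHF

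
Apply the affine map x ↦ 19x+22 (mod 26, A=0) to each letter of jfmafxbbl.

lnqwnrppx

j(9): 19·9+22=193≡11 → l
f(5): 19·5+22=117≡13 → n
m(12): 19·12+22=250≡16 → q
a(0): 19·0+22=22 → w
f(5): 19·5+22=117≡13 → n
x(23): 19·23+22=459≡17 → r
b(1): 19·1+22=41≡15 → p
b(1): 19·1+22=41≡15 → p
l(11): 19·11+22=231≡23 → x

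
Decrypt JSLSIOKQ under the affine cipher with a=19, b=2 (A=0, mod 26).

ZUVUOCKY

The inverse of 19 mod 26 is 11, since 19·11=209≡1. Apply D(y)=11·(y−2) mod 26:
J(9): 11·(9−2)=77≡25 → Z
S(18): 11·(18−2)=176≡20 → U
L(11): 11·(11−2)=99≡21 → V
S(18): 11·(18−2)=176≡20 → U
I(8): 11·(8−2)=66≡14 → O
O(14): 11·(14−2)=132≡2 → C
K(10): 11·(10−2)=88≡10 → K
Q(16): 11·(16−2)=154≡24 → Y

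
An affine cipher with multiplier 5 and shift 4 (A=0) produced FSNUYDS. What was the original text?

VIHYEFI

The inverse of 5 mod 26 is 21, since 5·21=105≡1. Apply D(y)=21·(y−4) mod 26:
F(5): 21·(5−4)=21 → V
S(18): 21·(18−4)=294≡8 → I
N(13): 21·(13−4)=189≡7 → H
U(20): 21·(20−4)=336≡24 → Y
Y(24): 21·(24−4)=420≡4 → E
D(3): 21·(3−4)=-21≡5 → F
S(18): 21·(18−4)=294≡8 → I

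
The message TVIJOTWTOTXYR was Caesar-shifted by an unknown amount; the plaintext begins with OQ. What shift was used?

From the crib: T(19)−O(14)=5, so the shift is 5.

5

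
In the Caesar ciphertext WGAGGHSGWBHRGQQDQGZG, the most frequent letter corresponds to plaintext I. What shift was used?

The most frequent ciphertext letter is G (appears 7 times).
G is position 6; I is position 8.
Shift = -2≡24.

24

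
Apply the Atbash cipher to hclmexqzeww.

sxonvcjavdd

h(7) → s(18)
c(2) → x(23)
l(11) → o(14)
m(12) → n(13)
e(4) → v(21)
x(23) → c(2)
q(16) → j(9)
z(25) → a(0)
e(4) → v(21)
w(22) → d(3)
w(22) → d(3)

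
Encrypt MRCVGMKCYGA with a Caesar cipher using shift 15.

BGRKVBZRNVP

M(12): 12+15=27≡1 → B
R(17): 17+15=32≡6 → G
C(2): 2+15=17 → R
V(21): 21+15=36≡10 → K
G(6): 6+15=21 → V
M(12): 12+15=27≡1 → B
K(10): 10+15=25 → Z
C(2): 2+15=17 → R
Y(24): 24+15=39≡13 → N
G(6): 6+15=21 → V
A(0): 0+15=15 → P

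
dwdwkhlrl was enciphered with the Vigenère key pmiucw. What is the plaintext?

okvcilwfd

Repeat the key across the ciphertext: pmiucwpmi
d(3)−p(15): -12≡14 → o
w(22)−m(12): 10 → k
d(3)−i(8): -5≡21 → v
w(22)−u(20): 2 → c
k(10)−c(2): 8 → i
h(7)−w(22): -15≡11 → l
l(11)−p(15): -4≡22 → w
r(17)−m(12): 5 → f
l(11)−i(8): 3 → d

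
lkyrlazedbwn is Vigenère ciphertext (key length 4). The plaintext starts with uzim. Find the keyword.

rlqf

Subtract each crib letter from the matching ciphertext letter (mod 26):
l(11)−u(20)=-9≡17 → r
k(10)−z(25)=-15≡11 → l
y(24)−i(8)=16 → q
r(17)−m(12)=5 → f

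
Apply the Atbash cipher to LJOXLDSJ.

OQLCOWHQ

L(11) → O(14)
J(9) → Q(16)
O(14) → L(11)
X(23) → C(2)
L(11) → O(14)
D(3) → W(22)
S(18) → H(7)
J(9) → Q(16)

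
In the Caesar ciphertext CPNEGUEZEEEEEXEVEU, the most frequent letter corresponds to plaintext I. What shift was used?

22

The most frequent ciphertext letter is E (appears 9 times).
E is position 4; I is position 8.
Shift = -4≡22.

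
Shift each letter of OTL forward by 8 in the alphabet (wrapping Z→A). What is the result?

WBT

O(14): 14+8=22 → W
T(19): 19+8=27≡1 → B
L(11): 11+8=19 → T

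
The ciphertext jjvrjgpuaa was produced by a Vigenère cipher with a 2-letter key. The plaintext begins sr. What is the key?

rs

Subtract each crib letter from the matching ciphertext letter (mod 26):
j(9)−s(18)=-9≡17 → r
j(9)−r(17)=-8≡18 → s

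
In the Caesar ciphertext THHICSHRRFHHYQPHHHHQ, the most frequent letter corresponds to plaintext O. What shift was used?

19

The most frequent ciphertext letter is H (appears 9 times).
H is position 7; O is position 14.
Shift = -7≡19.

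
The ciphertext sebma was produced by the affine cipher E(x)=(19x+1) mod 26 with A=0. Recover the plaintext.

The inverse of 19 mod 26 is 11, since 19·11=209≡1. Apply D(y)=11·(y−1) mod 26:
s(18): 11·(18−1)=187≡5 → f
e(4): 11·(4−1)=33≡7 → h
b(1): 11·(1−1)=0 → a
m(12): 11·(12−1)=121≡17 → r
a(0): 11·(0−1)=-11≡15 → p

fharp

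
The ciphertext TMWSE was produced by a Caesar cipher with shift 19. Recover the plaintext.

T(19): 19−19=0 → A
M(12): 12−19=-7≡19 → T
W(22): 22−19=3 → D
S(18): 18−19=-1≡25 → Z
E(4): 4−19=-15≡11 → L

ATDZL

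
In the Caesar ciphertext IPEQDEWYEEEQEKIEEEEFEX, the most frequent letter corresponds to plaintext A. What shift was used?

4

The most frequent ciphertext letter is E (appears 11 times).
E is position 4; A is position 0.
Shift = 4.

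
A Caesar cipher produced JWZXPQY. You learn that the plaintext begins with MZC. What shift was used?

23

From the crib: J(9)−M(12)=-3≡23, so the shift is 23.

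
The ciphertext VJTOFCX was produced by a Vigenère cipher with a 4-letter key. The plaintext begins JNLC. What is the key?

Subtract each crib letter from the matching ciphertext letter (mod 26):
V(21)−J(9)=12 → M
J(9)−N(13)=-4≡22 → W
T(19)−L(11)=8 → I
O(14)−C(2)=12 → M

MWIM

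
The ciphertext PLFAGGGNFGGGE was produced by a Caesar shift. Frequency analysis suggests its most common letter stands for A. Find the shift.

The most frequent ciphertext letter is G (appears 6 times).
G is position 6; A is position 0.
Shift = 6.

6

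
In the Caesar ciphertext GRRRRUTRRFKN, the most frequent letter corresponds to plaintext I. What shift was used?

9

The most frequent ciphertext letter is R (appears 6 times).
R is position 17; I is position 8.
Shift = 9.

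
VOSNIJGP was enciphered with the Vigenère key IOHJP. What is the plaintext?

Repeat the key across the ciphertext: IOHJPIOH
V(21)−I(8): 13 → N
O(14)−O(14): 0 → A
S(18)−H(7): 11 → L
N(13)−J(9): 4 → E
I(8)−P(15): -7≡19 → T
J(9)−I(8): 1 → B
G(6)−O(14): -8≡18 → S
P(15)−H(7): 8 → I

NALETBSI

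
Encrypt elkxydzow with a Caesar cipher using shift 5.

jqpcdietb

e(4): 4+5=9 → j
l(11): 11+5=16 → q
k(10): 10+5=15 → p
x(23): 23+5=28≡2 → c
y(24): 24+5=29≡3 → d
d(3): 3+5=8 → i
z(25): 25+5=30≡4 → e
o(14): 14+5=19 → t
w(22): 22+5=27≡1 → b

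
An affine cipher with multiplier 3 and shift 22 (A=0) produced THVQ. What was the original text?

The inverse of 3 mod 26 is 9, since 3·9=27≡1. Apply D(y)=9·(y−22) mod 26:
T(19): 9·(19−22)=-27≡25 → Z
H(7): 9·(7−22)=-135≡21 → V
V(21): 9·(21−22)=-9≡17 → R
Q(16): 9·(16−22)=-54≡24 → Y

ZVRY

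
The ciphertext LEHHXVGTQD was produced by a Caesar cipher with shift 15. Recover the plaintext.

L(11): 11−15=-4≡22 → W
E(4): 4−15=-11≡15 → P
H(7): 7−15=-8≡18 → S
H(7): 7−15=-8≡18 → S
X(23): 23−15=8 → I
V(21): 21−15=6 → G
G(6): 6−15=-9≡17 → R
T(19): 19−15=4 → E
Q(16): 16−15=1 → B
D(3): 3−15=-12≡14 → O

WPSSIGREBO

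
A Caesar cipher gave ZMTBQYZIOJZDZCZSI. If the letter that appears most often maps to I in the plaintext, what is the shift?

17

The most frequent ciphertext letter is Z (appears 5 times).
Z is position 25; I is position 8.
Shift = 17.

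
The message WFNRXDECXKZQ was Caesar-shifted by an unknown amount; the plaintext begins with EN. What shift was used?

From the crib: W(22)−E(4)=18, so the shift is 18.

18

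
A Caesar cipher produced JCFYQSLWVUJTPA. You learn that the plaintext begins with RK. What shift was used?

18

From the crib: J(9)−R(17)=-8≡18, so the shift is 18.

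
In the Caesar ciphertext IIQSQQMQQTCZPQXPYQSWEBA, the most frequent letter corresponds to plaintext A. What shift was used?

16

The most frequent ciphertext letter is Q (appears 7 times).
Q is position 16; A is position 0.
Shift = 16.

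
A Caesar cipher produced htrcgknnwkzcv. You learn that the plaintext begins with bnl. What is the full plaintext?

bnlwaehhqetwp

From the crib: h(7)−b(1)=6, so the shift is 6.
Subtract 6 from each ciphertext letter:
h(7): 7−6=1 → b
t(19): 19−6=13 → n
r(17): 17−6=11 → l
c(2): 2−6=-4≡22 → w
g(6): 6−6=0 → a
k(10): 10−6=4 → e
n(13): 13−6=7 → h
n(13): 13−6=7 → h
w(22): 22−6=16 → q
k(10): 10−6=4 → e
z(25): 25−6=19 → t
c(2): 2−6=-4≡22 → w
v(21): 21−6=15 → p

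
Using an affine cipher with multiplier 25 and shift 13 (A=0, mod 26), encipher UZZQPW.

U(20): 25·20+13=513≡19 → T
Z(25): 25·25+13=638≡14 → O
Z(25): 25·25+13=638≡14 → O
Q(16): 25·16+13=413≡23 → X
P(15): 25·15+13=388≡24 → Y
W(22): 25·22+13=563≡17 → R

TOOXYR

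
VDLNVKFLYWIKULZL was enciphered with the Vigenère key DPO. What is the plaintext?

Repeat the key across the ciphertext: DPODPODPODPODPOD
V(21)−D(3): 18 → S
D(3)−P(15): -12≡14 → O
L(11)−O(14): -3≡23 → X
N(13)−D(3): 10 → K
V(21)−P(15): 6 → G
K(10)−O(14): -4≡22 → W
F(5)−D(3): 2 → C
L(11)−P(15): -4≡22 → W
Y(24)−O(14): 10 → K
W(22)−D(3): 19 → T
I(8)−P(15): -7≡19 → T
K(10)−O(14): -4≡22 → W
U(20)−D(3): 17 → R
L(11)−P(15): -4≡22 → W
Z(25)−O(14): 11 → L
L(11)−D(3): 8 → I

SOXKGWCWKTTWRWLI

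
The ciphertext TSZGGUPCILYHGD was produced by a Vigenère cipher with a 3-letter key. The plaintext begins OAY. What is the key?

FSB

Subtract each crib letter from the matching ciphertext letter (mod 26):
T(19)−O(14)=5 → F
S(18)−A(0)=18 → S
Z(25)−Y(24)=1 → B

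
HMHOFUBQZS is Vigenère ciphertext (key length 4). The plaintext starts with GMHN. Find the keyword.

Subtract each crib letter from the matching ciphertext letter (mod 26):
H(7)−G(6)=1 → B
M(12)−M(12)=0 → A
H(7)−H(7)=0 → A
O(14)−N(13)=1 → B

BAAB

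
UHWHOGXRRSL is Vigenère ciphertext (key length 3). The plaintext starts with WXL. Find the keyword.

YKL

Subtract each crib letter from the matching ciphertext letter (mod 26):
U(20)−W(22)=-2≡24 → Y
H(7)−X(23)=-16≡10 → K
W(22)−L(11)=11 → L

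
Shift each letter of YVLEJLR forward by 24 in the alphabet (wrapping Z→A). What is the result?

Y(24): 24+24=48≡22 → W
V(21): 21+24=45≡19 → T
L(11): 11+24=35≡9 → J
E(4): 4+24=28≡2 → C
J(9): 9+24=33≡7 → H
L(11): 11+24=35≡9 → J
R(17): 17+24=41≡15 → P

WTJCHJP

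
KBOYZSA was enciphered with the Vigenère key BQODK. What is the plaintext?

JLAVPRK

Repeat the key across the ciphertext: BQODKBQ
K(10)−B(1): 9 → J
B(1)−Q(16): -15≡11 → L
O(14)−O(14): 0 → A
Y(24)−D(3): 21 → V
Z(25)−K(10): 15 → P
S(18)−B(1): 17 → R
A(0)−Q(16): -16≡10 → K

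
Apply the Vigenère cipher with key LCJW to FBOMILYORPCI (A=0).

QDXITNHKCRLE

Repeat the key across the message: LCJWLCJWLCJW
F(5)+L(11): 16 → Q
B(1)+C(2): 3 → D
O(14)+J(9): 23 → X
M(12)+W(22): 34≡8 → I
I(8)+L(11): 19 → T
L(11)+C(2): 13 → N
Y(24)+J(9): 33≡7 → H
O(14)+W(22): 36≡10 → K
R(17)+L(11): 28≡2 → C
P(15)+C(2): 17 → R
C(2)+J(9): 11 → L
I(8)+W(22): 30≡4 → E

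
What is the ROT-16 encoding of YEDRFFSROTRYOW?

Y(24): 24+16=40≡14 → O
E(4): 4+16=20 → U
D(3): 3+16=19 → T
R(17): 17+16=33≡7 → H
F(5): 5+16=21 → V
F(5): 5+16=21 → V
S(18): 18+16=34≡8 → I
R(17): 17+16=33≡7 → H
O(14): 14+16=30≡4 → E
T(19): 19+16=35≡9 → J
R(17): 17+16=33≡7 → H
Y(24): 24+16=40≡14 → O
O(14): 14+16=30≡4 → E
W(22): 22+16=38≡12 → M

OUTHVVIHEJHOEM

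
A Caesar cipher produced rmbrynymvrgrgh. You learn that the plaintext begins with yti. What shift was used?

From the crib: r(17)−y(24)=-7≡19, so the shift is 19.

19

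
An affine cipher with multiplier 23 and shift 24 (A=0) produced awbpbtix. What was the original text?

The inverse of 23 mod 26 is 17, since 23·17=391≡1. Apply D(y)=17·(y−24) mod 26:
a(0): 17·(0−24)=-408≡8 → i
w(22): 17·(22−24)=-34≡18 → s
b(1): 17·(1−24)=-391≡25 → z
p(15): 17·(15−24)=-153≡3 → d
b(1): 17·(1−24)=-391≡25 → z
t(19): 17·(19−24)=-85≡19 → t
i(8): 17·(8−24)=-272≡14 → o
x(23): 17·(23−24)=-17≡9 → j

iszdztoj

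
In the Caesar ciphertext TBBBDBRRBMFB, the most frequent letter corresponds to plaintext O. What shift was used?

The most frequent ciphertext letter is B (appears 6 times).
B is position 1; O is position 14.
Shift = -13≡13.

13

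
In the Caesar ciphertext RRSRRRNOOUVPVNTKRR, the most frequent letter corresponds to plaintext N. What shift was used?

The most frequent ciphertext letter is R (appears 7 times).
R is position 17; N is position 13.
Shift = 4.

4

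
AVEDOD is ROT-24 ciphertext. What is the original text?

A(0): 0−24=-24≡2 → C
V(21): 21−24=-3≡23 → X
E(4): 4−24=-20≡6 → G
D(3): 3−24=-21≡5 → F
O(14): 14−24=-10≡16 → Q
D(3): 3−24=-21≡5 → F

CXGFQF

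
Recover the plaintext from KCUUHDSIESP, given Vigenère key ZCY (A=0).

LAWVFFTGGTN

Repeat the key across the ciphertext: ZCYZCYZCYZC
K(10)−Z(25): -15≡11 → L
C(2)−C(2): 0 → A
U(20)−Y(24): -4≡22 → W
U(20)−Z(25): -5≡21 → V
H(7)−C(2): 5 → F
D(3)−Y(24): -21≡5 → F
S(18)−Z(25): -7≡19 → T
I(8)−C(2): 6 → G
E(4)−Y(24): -20≡6 → G
S(18)−Z(25): -7≡19 → T
P(15)−C(2): 13 → N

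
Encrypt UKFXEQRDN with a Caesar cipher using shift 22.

U(20): 20+22=42≡16 → Q
K(10): 10+22=32≡6 → G
F(5): 5+22=27≡1 → B
X(23): 23+22=45≡19 → T
E(4): 4+22=26≡0 → A
Q(16): 16+22=38≡12 → M
R(17): 17+22=39≡13 → N
D(3): 3+22=25 → Z
N(13): 13+22=35≡9 → J

QGBTAMNZJ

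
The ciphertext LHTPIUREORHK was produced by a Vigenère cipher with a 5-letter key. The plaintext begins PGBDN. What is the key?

Subtract each crib letter from the matching ciphertext letter (mod 26):
L(11)−P(15)=-4≡22 → W
H(7)−G(6)=1 → B
T(19)−B(1)=18 → S
P(15)−D(3)=12 → M
I(8)−N(13)=-5≡21 → V

WBSMV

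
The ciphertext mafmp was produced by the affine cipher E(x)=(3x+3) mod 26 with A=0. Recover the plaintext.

dzsde

The inverse of 3 mod 26 is 9, since 3·9=27≡1. Apply D(y)=9·(y−3) mod 26:
m(12): 9·(12−3)=81≡3 → d
a(0): 9·(0−3)=-27≡25 → z
f(5): 9·(5−3)=18 → s
m(12): 9·(12−3)=81≡3 → d
p(15): 9·(15−3)=108≡4 → e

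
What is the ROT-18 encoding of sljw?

s(18): 18+18=36≡10 → k
l(11): 11+18=29≡3 → d
j(9): 9+18=27≡1 → b
w(22): 22+18=40≡14 → o

kdbo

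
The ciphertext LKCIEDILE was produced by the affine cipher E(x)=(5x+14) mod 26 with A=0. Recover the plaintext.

The inverse of 5 mod 26 is 21, since 5·21=105≡1. Apply D(y)=21·(y−14) mod 26:
L(11): 21·(11−14)=-63≡15 → P
K(10): 21·(10−14)=-84≡20 → U
C(2): 21·(2−14)=-252≡8 → I
I(8): 21·(8−14)=-126≡4 → E
E(4): 21·(4−14)=-210≡24 → Y
D(3): 21·(3−14)=-231≡3 → D
I(8): 21·(8−14)=-126≡4 → E
L(11): 21·(11−14)=-63≡15 → P
E(4): 21·(4−14)=-210≡24 → Y

PUIEYDEPY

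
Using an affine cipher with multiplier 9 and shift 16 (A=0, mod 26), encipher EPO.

AVM

E(4): 9·4+16=52≡0 → A
P(15): 9·15+16=151≡21 → V
O(14): 9·14+16=142≡12 → M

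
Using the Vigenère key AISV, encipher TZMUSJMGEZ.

THEPSREBEH

Repeat the key across the message: AISVAISVAI
T(19)+A(0): 19 → T
Z(25)+I(8): 33≡7 → H
M(12)+S(18): 30≡4 → E
U(20)+V(21): 41≡15 → P
S(18)+A(0): 18 → S
J(9)+I(8): 17 → R
M(12)+S(18): 30≡4 → E
G(6)+V(21): 27≡1 → B
E(4)+A(0): 4 → E
Z(25)+I(8): 33≡7 → H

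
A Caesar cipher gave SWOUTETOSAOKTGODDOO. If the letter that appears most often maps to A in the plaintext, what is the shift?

14

The most frequent ciphertext letter is O (appears 6 times).
O is position 14; A is position 0.
Shift = 14.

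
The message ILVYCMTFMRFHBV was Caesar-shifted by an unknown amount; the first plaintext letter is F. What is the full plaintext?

From the crib: I(8)−F(5)=3, so the shift is 3.
Subtract 3 from each ciphertext letter:
I(8): 8−3=5 → F
L(11): 11−3=8 → I
V(21): 21−3=18 → S
Y(24): 24−3=21 → V
C(2): 2−3=-1≡25 → Z
M(12): 12−3=9 → J
T(19): 19−3=16 → Q
F(5): 5−3=2 → C
M(12): 12−3=9 → J
R(17): 17−3=14 → O
F(5): 5−3=2 → C
H(7): 7−3=4 → E
B(1): 1−3=-2≡24 → Y
V(21): 21−3=18 → S

FISVZJQCJOCEYS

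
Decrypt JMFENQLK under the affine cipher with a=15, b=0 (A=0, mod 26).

LGJCNIZS

The inverse of 15 mod 26 is 7, since 15·7=105≡1. Apply D(y)=7·(y−0) mod 26:
J(9): 7·(9−0)=63≡11 → L
M(12): 7·(12−0)=84≡6 → G
F(5): 7·(5−0)=35≡9 → J
E(4): 7·(4−0)=28≡2 → C
N(13): 7·(13−0)=91≡13 → N
Q(16): 7·(16−0)=112≡8 → I
L(11): 7·(11−0)=77≡25 → Z
K(10): 7·(10−0)=70≡18 → S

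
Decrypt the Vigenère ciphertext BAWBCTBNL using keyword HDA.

UXWUZTUKL

Repeat the key across the ciphertext: HDAHDAHDA
B(1)−H(7): -6≡20 → U
A(0)−D(3): -3≡23 → X
W(22)−A(0): 22 → W
B(1)−H(7): -6≡20 → U
C(2)−D(3): -1≡25 → Z
T(19)−A(0): 19 → T
B(1)−H(7): -6≡20 → U
N(13)−D(3): 10 → K
L(11)−A(0): 11 → L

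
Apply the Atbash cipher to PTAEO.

KGZVL

P(15) → K(10)
T(19) → G(6)
A(0) → Z(25)
E(4) → V(21)
O(14) → L(11)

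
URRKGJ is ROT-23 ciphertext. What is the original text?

XUUNJM

U(20): 20−23=-3≡23 → X
R(17): 17−23=-6≡20 → U
R(17): 17−23=-6≡20 → U
K(10): 10−23=-13≡13 → N
G(6): 6−23=-17≡9 → J
J(9): 9−23=-14≡12 → M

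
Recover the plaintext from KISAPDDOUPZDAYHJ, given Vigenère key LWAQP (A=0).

Repeat the key across the ciphertext: LWAQPLWAQPLWAQPL
K(10)−L(11): -1≡25 → Z
I(8)−W(22): -14≡12 → M
S(18)−A(0): 18 → S
A(0)−Q(16): -16≡10 → K
P(15)−P(15): 0 → A
D(3)−L(11): -8≡18 → S
D(3)−W(22): -19≡7 → H
O(14)−A(0): 14 → O
U(20)−Q(16): 4 → E
P(15)−P(15): 0 → A
Z(25)−L(11): 14 → O
D(3)−W(22): -19≡7 → H
A(0)−A(0): 0 → A
Y(24)−Q(16): 8 → I
H(7)−P(15): -8≡18 → S
J(9)−L(11): -2≡24 → Y

ZMSKASHOEAOHAISY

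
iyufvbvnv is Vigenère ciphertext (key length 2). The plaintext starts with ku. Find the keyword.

Subtract each crib letter from the matching ciphertext letter (mod 26):
i(8)−k(10)=-2≡24 → y
y(24)−u(20)=4 → e

ye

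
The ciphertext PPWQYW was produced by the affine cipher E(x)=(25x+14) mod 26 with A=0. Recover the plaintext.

The inverse of 25 mod 26 is 25, since 25·25=625≡1. Apply D(y)=25·(y−14) mod 26:
P(15): 25·(15−14)=25 → Z
P(15): 25·(15−14)=25 → Z
W(22): 25·(22−14)=200≡18 → S
Q(16): 25·(16−14)=50≡24 → Y
Y(24): 25·(24−14)=250≡16 → Q
W(22): 25·(22−14)=200≡18 → S

ZZSYQS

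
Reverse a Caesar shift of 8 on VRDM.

V(21): 21−8=13 → N
R(17): 17−8=9 → J
D(3): 3−8=-5≡21 → V
M(12): 12−8=4 → E

NJVE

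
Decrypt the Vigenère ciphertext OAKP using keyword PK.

Repeat the key across the ciphertext: PKPK
O(14)−P(15): -1≡25 → Z
A(0)−K(10): -10≡16 → Q
K(10)−P(15): -5≡21 → V
P(15)−K(10): 5 → F

ZQVF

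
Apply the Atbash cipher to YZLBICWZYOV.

Y(24) → B(1)
Z(25) → A(0)
L(11) → O(14)
B(1) → Y(24)
I(8) → R(17)
C(2) → X(23)
W(22) → D(3)
Z(25) → A(0)
Y(24) → B(1)
O(14) → L(11)
V(21) → E(4)

BAOYRXDABLE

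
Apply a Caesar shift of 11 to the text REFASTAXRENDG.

R(17): 17+11=28≡2 → C
E(4): 4+11=15 → P
F(5): 5+11=16 → Q
A(0): 0+11=11 → L
S(18): 18+11=29≡3 → D
T(19): 19+11=30≡4 → E
A(0): 0+11=11 → L
X(23): 23+11=34≡8 → I
R(17): 17+11=28≡2 → C
E(4): 4+11=15 → P
N(13): 13+11=24 → Y
D(3): 3+11=14 → O
G(6): 6+11=17 → R

CPQLDELICPYOR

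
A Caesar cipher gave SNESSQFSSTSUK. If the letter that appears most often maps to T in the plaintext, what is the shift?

The most frequent ciphertext letter is S (appears 6 times).
S is position 18; T is position 19.
Shift = -1≡25.

25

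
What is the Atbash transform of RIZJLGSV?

R(17) → I(8)
I(8) → R(17)
Z(25) → A(0)
J(9) → Q(16)
L(11) → O(14)
G(6) → T(19)
S(18) → H(7)
V(21) → E(4)

IRAQOTHE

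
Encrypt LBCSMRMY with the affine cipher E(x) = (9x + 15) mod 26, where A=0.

L(11): 9·11+15=114≡10 → K
B(1): 9·1+15=24 → Y
C(2): 9·2+15=33≡7 → H
S(18): 9·18+15=177≡21 → V
M(12): 9·12+15=123≡19 → T
R(17): 9·17+15=168≡12 → M
M(12): 9·12+15=123≡19 → T
Y(24): 9·24+15=231≡23 → X

KYHVTMTX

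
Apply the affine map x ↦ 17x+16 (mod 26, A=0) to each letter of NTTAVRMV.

DBBQJTMJ

N(13): 17·13+16=237≡3 → D
T(19): 17·19+16=339≡1 → B
T(19): 17·19+16=339≡1 → B
A(0): 17·0+16=16 → Q
V(21): 17·21+16=373≡9 → J
R(17): 17·17+16=305≡19 → T
M(12): 17·12+16=220≡12 → M
V(21): 17·21+16=373≡9 → J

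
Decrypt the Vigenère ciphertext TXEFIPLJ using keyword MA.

Repeat the key across the ciphertext: MAMAMAMA
T(19)−M(12): 7 → H
X(23)−A(0): 23 → X
E(4)−M(12): -8≡18 → S
F(5)−A(0): 5 → F
I(8)−M(12): -4≡22 → W
P(15)−A(0): 15 → P
L(11)−M(12): -1≡25 → Z
J(9)−A(0): 9 → J

HXSFWPZJ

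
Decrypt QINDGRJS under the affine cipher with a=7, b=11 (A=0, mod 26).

The inverse of 7 mod 26 is 15, since 7·15=105≡1. Apply D(y)=15·(y−11) mod 26:
Q(16): 15·(16−11)=75≡23 → X
I(8): 15·(8−11)=-45≡7 → H
N(13): 15·(13−11)=30≡4 → E
D(3): 15·(3−11)=-120≡10 → K
G(6): 15·(6−11)=-75≡3 → D
R(17): 15·(17−11)=90≡12 → M
J(9): 15·(9−11)=-30≡22 → W
S(18): 15·(18−11)=105≡1 → B

XHEKDMWB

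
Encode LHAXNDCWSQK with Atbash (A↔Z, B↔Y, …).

OSZCMWXDHJP

L(11) → O(14)
H(7) → S(18)
A(0) → Z(25)
X(23) → C(2)
N(13) → M(12)
D(3) → W(22)
C(2) → X(23)
W(22) → D(3)
S(18) → H(7)
Q(16) → J(9)
K(10) → P(15)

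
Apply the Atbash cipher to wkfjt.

dpuqg

w(22) → d(3)
k(10) → p(15)
f(5) → u(20)
j(9) → q(16)
t(19) → g(6)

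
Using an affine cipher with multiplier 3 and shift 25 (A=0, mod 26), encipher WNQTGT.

NMVERE

W(22): 3·22+25=91≡13 → N
N(13): 3·13+25=64≡12 → M
Q(16): 3·16+25=73≡21 → V
T(19): 3·19+25=82≡4 → E
G(6): 3·6+25=43≡17 → R
T(19): 3·19+25=82≡4 → E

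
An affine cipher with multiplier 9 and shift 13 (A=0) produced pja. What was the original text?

The inverse of 9 mod 26 is 3, since 9·3=27≡1. Apply D(y)=3·(y−13) mod 26:
p(15): 3·(15−13)=6 → g
j(9): 3·(9−13)=-12≡14 → o
a(0): 3·(0−13)=-39≡13 → n

gon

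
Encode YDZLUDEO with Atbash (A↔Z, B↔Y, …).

Y(24) → B(1)
D(3) → W(22)
Z(25) → A(0)
L(11) → O(14)
U(20) → F(5)
D(3) → W(22)
E(4) → V(21)
O(14) → L(11)

BWAOFWVL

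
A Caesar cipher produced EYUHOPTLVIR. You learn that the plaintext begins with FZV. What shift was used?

25

From the crib: E(4)−F(5)=-1≡25, so the shift is 25.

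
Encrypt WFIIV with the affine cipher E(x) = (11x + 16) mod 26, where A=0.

W(22): 11·22+16=258≡24 → Y
F(5): 11·5+16=71≡19 → T
I(8): 11·8+16=104≡0 → A
I(8): 11·8+16=104≡0 → A
V(21): 11·21+16=247≡13 → N

YTAAN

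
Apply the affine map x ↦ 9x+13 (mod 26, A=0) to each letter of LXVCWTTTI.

IMUFDCCCH

L(11): 9·11+13=112≡8 → I
X(23): 9·23+13=220≡12 → M
V(21): 9·21+13=202≡20 → U
C(2): 9·2+13=31≡5 → F
W(22): 9·22+13=211≡3 → D
T(19): 9·19+13=184≡2 → C
T(19): 9·19+13=184≡2 → C
T(19): 9·19+13=184≡2 → C
I(8): 9·8+13=85≡7 → H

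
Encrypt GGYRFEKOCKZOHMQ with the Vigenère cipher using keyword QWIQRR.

WCGHWVAKKAQFXIY

Repeat the key across the message: QWIQRRQWIQRRQWI
G(6)+Q(16): 22 → W
G(6)+W(22): 28≡2 → C
Y(24)+I(8): 32≡6 → G
R(17)+Q(16): 33≡7 → H
F(5)+R(17): 22 → W
E(4)+R(17): 21 → V
K(10)+Q(16): 26≡0 → A
O(14)+W(22): 36≡10 → K
C(2)+I(8): 10 → K
K(10)+Q(16): 26≡0 → A
Z(25)+R(17): 42≡16 → Q
O(14)+R(17): 31≡5 → F
H(7)+Q(16): 23 → X
M(12)+W(22): 34≡8 → I
Q(16)+I(8): 24 → Y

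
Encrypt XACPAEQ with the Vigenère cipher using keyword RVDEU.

Repeat the key across the message: RVDEURV
X(23)+R(17): 40≡14 → O
A(0)+V(21): 21 → V
C(2)+D(3): 5 → F
P(15)+E(4): 19 → T
A(0)+U(20): 20 → U
E(4)+R(17): 21 → V
Q(16)+V(21): 37≡11 → L

OVFTUVL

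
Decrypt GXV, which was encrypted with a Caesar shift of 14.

SJH

G(6): 6−14=-8≡18 → S
X(23): 23−14=9 → J
V(21): 21−14=7 → H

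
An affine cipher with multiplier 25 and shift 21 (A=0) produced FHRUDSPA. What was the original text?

The inverse of 25 mod 26 is 25, since 25·25=625≡1. Apply D(y)=25·(y−21) mod 26:
F(5): 25·(5−21)=-400≡16 → Q
H(7): 25·(7−21)=-350≡14 → O
R(17): 25·(17−21)=-100≡4 → E
U(20): 25·(20−21)=-25≡1 → B
D(3): 25·(3−21)=-450≡18 → S
S(18): 25·(18−21)=-75≡3 → D
P(15): 25·(15−21)=-150≡6 → G
A(0): 25·(0−21)=-525≡21 → V

QOEBSDGV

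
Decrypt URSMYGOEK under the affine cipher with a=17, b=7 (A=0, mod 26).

The inverse of 17 mod 26 is 23, since 17·23=391≡1. Apply D(y)=23·(y−7) mod 26:
U(20): 23·(20−7)=299≡13 → N
R(17): 23·(17−7)=230≡22 → W
S(18): 23·(18−7)=253≡19 → T
M(12): 23·(12−7)=115≡11 → L
Y(24): 23·(24−7)=391≡1 → B
G(6): 23·(6−7)=-23≡3 → D
O(14): 23·(14−7)=161≡5 → F
E(4): 23·(4−7)=-69≡9 → J
K(10): 23·(10−7)=69≡17 → R

NWTLBDFJR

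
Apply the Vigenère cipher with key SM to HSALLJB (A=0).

Repeat the key across the message: SMSMSMS
H(7)+S(18): 25 → Z
S(18)+M(12): 30≡4 → E
A(0)+S(18): 18 → S
L(11)+M(12): 23 → X
L(11)+S(18): 29≡3 → D
J(9)+M(12): 21 → V
B(1)+S(18): 19 → T

ZESXDVT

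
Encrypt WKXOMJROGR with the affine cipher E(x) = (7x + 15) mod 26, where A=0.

NHUJVAEJFE

W(22): 7·22+15=169≡13 → N
K(10): 7·10+15=85≡7 → H
X(23): 7·23+15=176≡20 → U
O(14): 7·14+15=113≡9 → J
M(12): 7·12+15=99≡21 → V
J(9): 7·9+15=78≡0 → A
R(17): 7·17+15=134≡4 → E
O(14): 7·14+15=113≡9 → J
G(6): 7·6+15=57≡5 → F
R(17): 7·17+15=134≡4 → E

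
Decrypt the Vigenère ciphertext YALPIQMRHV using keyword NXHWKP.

Repeat the key across the ciphertext: NXHWKPNXHW
Y(24)−N(13): 11 → L
A(0)−X(23): -23≡3 → D
L(11)−H(7): 4 → E
P(15)−W(22): -7≡19 → T
I(8)−K(10): -2≡24 → Y
Q(16)−P(15): 1 → B
M(12)−N(13): -1≡25 → Z
R(17)−X(23): -6≡20 → U
H(7)−H(7): 0 → A
V(21)−W(22): -1≡25 → Z

LDETYBZUAZ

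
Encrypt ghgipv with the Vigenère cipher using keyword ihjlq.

Repeat the key across the message: ihjlqi
g(6)+i(8): 14 → o
h(7)+h(7): 14 → o
g(6)+j(9): 15 → p
i(8)+l(11): 19 → t
p(15)+q(16): 31≡5 → f
v(21)+i(8): 29≡3 → d

ooptfd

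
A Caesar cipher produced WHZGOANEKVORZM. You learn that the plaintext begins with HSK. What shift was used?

15

From the crib: W(22)−H(7)=15, so the shift is 15.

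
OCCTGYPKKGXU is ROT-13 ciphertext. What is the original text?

BPPGTLCXXTKH

O(14): 14−13=1 → B
C(2): 2−13=-11≡15 → P
C(2): 2−13=-11≡15 → P
T(19): 19−13=6 → G
G(6): 6−13=-7≡19 → T
Y(24): 24−13=11 → L
P(15): 15−13=2 → C
K(10): 10−13=-3≡23 → X
K(10): 10−13=-3≡23 → X
G(6): 6−13=-7≡19 → T
X(23): 23−13=10 → K
U(20): 20−13=7 → H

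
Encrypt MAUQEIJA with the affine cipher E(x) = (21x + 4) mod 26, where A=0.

M(12): 21·12+4=256≡22 → W
A(0): 21·0+4=4 → E
U(20): 21·20+4=424≡8 → I
Q(16): 21·16+4=340≡2 → C
E(4): 21·4+4=88≡10 → K
I(8): 21·8+4=172≡16 → Q
J(9): 21·9+4=193≡11 → L
A(0): 21·0+4=4 → E

WEICKQLE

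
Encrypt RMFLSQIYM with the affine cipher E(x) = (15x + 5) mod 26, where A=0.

ADCOPLVBD

R(17): 15·17+5=260≡0 → A
M(12): 15·12+5=185≡3 → D
F(5): 15·5+5=80≡2 → C
L(11): 15·11+5=170≡14 → O
S(18): 15·18+5=275≡15 → P
Q(16): 15·16+5=245≡11 → L
I(8): 15·8+5=125≡21 → V
Y(24): 15·24+5=365≡1 → B
M(12): 15·12+5=185≡3 → D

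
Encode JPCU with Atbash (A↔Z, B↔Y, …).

QKXF

J(9) → Q(16)
P(15) → K(10)
C(2) → X(23)
U(20) → F(5)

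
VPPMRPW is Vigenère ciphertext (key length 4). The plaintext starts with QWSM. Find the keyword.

FTXA

Subtract each crib letter from the matching ciphertext letter (mod 26):
V(21)−Q(16)=5 → F
P(15)−W(22)=-7≡19 → T
P(15)−S(18)=-3≡23 → X
M(12)−M(12)=0 → A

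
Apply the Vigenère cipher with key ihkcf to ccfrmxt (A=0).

Repeat the key across the message: ihkcfih
c(2)+i(8): 10 → k
c(2)+h(7): 9 → j
f(5)+k(10): 15 → p
r(17)+c(2): 19 → t
m(12)+f(5): 17 → r
x(23)+i(8): 31≡5 → f
t(19)+h(7): 26≡0 → a

kjptrfa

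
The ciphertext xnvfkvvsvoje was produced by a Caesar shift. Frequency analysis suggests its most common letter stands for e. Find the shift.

The most frequent ciphertext letter is v (appears 4 times).
v is position 21; e is position 4.
Shift = 17.

17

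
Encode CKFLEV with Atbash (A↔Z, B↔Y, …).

C(2) → X(23)
K(10) → P(15)
F(5) → U(20)
L(11) → O(14)
E(4) → V(21)
V(21) → E(4)

XPUOVE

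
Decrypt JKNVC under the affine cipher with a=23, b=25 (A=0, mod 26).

OFEKZ

The inverse of 23 mod 26 is 17, since 23·17=391≡1. Apply D(y)=17·(y−25) mod 26:
J(9): 17·(9−25)=-272≡14 → O
K(10): 17·(10−25)=-255≡5 → F
N(13): 17·(13−25)=-204≡4 → E
V(21): 17·(21−25)=-68≡10 → K
C(2): 17·(2−25)=-391≡25 → Z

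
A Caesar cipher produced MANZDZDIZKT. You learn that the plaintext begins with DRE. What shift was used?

From the crib: M(12)−D(3)=9, so the shift is 9.

9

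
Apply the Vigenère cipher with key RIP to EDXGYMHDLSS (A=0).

VLMXGBYLAJA

Repeat the key across the message: RIPRIPRIPRI
E(4)+R(17): 21 → V
D(3)+I(8): 11 → L
X(23)+P(15): 38≡12 → M
G(6)+R(17): 23 → X
Y(24)+I(8): 32≡6 → G
M(12)+P(15): 27≡1 → B
H(7)+R(17): 24 → Y
D(3)+I(8): 11 → L
L(11)+P(15): 26≡0 → A
S(18)+R(17): 35≡9 → J
S(18)+I(8): 26≡0 → A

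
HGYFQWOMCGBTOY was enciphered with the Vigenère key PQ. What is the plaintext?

Repeat the key across the ciphertext: PQPQPQPQPQPQPQ
H(7)−P(15): -8≡18 → S
G(6)−Q(16): -10≡16 → Q
Y(24)−P(15): 9 → J
F(5)−Q(16): -11≡15 → P
Q(16)−P(15): 1 → B
W(22)−Q(16): 6 → G
O(14)−P(15): -1≡25 → Z
M(12)−Q(16): -4≡22 → W
C(2)−P(15): -13≡13 → N
G(6)−Q(16): -10≡16 → Q
B(1)−P(15): -14≡12 → M
T(19)−Q(16): 3 → D
O(14)−P(15): -1≡25 → Z
Y(24)−Q(16): 8 → I

SQJPBGZWNQMDZI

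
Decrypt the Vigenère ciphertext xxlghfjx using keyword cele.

Repeat the key across the ciphertext: celecele
x(23)−c(2): 21 → v
x(23)−e(4): 19 → t
l(11)−l(11): 0 → a
g(6)−e(4): 2 → c
h(7)−c(2): 5 → f
f(5)−e(4): 1 → b
j(9)−l(11): -2≡24 → y
x(23)−e(4): 19 → t

vtacfbyt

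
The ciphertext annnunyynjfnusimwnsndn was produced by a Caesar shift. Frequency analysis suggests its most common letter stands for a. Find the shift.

The most frequent ciphertext letter is n (appears 9 times).
n is position 13; a is position 0.
Shift = 13.

13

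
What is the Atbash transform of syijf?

s(18) → h(7)
y(24) → b(1)
i(8) → r(17)
j(9) → q(16)
f(5) → u(20)

hbrqu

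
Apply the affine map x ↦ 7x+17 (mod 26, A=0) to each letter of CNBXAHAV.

FEYWRORI

C(2): 7·2+17=31≡5 → F
N(13): 7·13+17=108≡4 → E
B(1): 7·1+17=24 → Y
X(23): 7·23+17=178≡22 → W
A(0): 7·0+17=17 → R
H(7): 7·7+17=66≡14 → O
A(0): 7·0+17=17 → R
V(21): 7·21+17=164≡8 → I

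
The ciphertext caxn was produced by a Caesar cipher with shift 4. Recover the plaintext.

ywtj

c(2): 2−4=-2≡24 → y
a(0): 0−4=-4≡22 → w
x(23): 23−4=19 → t
n(13): 13−4=9 → j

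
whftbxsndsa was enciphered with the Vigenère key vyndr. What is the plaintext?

Repeat the key across the ciphertext: vyndrvyndrv
w(22)−v(21): 1 → b
h(7)−y(24): -17≡9 → j
f(5)−n(13): -8≡18 → s
t(19)−d(3): 16 → q
b(1)−r(17): -16≡10 → k
x(23)−v(21): 2 → c
s(18)−y(24): -6≡20 → u
n(13)−n(13): 0 → a
d(3)−d(3): 0 → a
s(18)−r(17): 1 → b
a(0)−v(21): -21≡5 → f

bjsqkcuaabf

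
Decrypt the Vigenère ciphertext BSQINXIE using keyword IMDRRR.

TGNRWGAS

Repeat the key across the ciphertext: IMDRRRIM
B(1)−I(8): -7≡19 → T
S(18)−M(12): 6 → G
Q(16)−D(3): 13 → N
I(8)−R(17): -9≡17 → R
N(13)−R(17): -4≡22 → W
X(23)−R(17): 6 → G
I(8)−I(8): 0 → A
E(4)−M(12): -8≡18 → S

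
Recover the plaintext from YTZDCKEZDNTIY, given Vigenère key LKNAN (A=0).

Repeat the key across the ciphertext: LKNANLKNANLKN
Y(24)−L(11): 13 → N
T(19)−K(10): 9 → J
Z(25)−N(13): 12 → M
D(3)−A(0): 3 → D
C(2)−N(13): -11≡15 → P
K(10)−L(11): -1≡25 → Z
E(4)−K(10): -6≡20 → U
Z(25)−N(13): 12 → M
D(3)−A(0): 3 → D
N(13)−N(13): 0 → A
T(19)−L(11): 8 → I
I(8)−K(10): -2≡24 → Y
Y(24)−N(13): 11 → L

NJMDPZUMDAIYL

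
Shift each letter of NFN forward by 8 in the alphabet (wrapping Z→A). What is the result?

VNV

N(13): 13+8=21 → V
F(5): 5+8=13 → N
N(13): 13+8=21 → V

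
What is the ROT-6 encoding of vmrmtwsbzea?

v(21): 21+6=27≡1 → b
m(12): 12+6=18 → s
r(17): 17+6=23 → x
m(12): 12+6=18 → s
t(19): 19+6=25 → z
w(22): 22+6=28≡2 → c
s(18): 18+6=24 → y
b(1): 1+6=7 → h
z(25): 25+6=31≡5 → f
e(4): 4+6=10 → k
a(0): 0+6=6 → g

bsxszcyhfkg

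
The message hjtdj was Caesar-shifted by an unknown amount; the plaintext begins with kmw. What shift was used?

From the crib: h(7)−k(10)=-3≡23, so the shift is 23.

23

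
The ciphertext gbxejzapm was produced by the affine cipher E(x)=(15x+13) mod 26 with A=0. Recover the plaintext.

duspygnot

The inverse of 15 mod 26 is 7, since 15·7=105≡1. Apply D(y)=7·(y−13) mod 26:
g(6): 7·(6−13)=-49≡3 → d
b(1): 7·(1−13)=-84≡20 → u
x(23): 7·(23−13)=70≡18 → s
e(4): 7·(4−13)=-63≡15 → p
j(9): 7·(9−13)=-28≡24 → y
z(25): 7·(25−13)=84≡6 → g
a(0): 7·(0−13)=-91≡13 → n
p(15): 7·(15−13)=14 → o
m(12): 7·(12−13)=-7≡19 → t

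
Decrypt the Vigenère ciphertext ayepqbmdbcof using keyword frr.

Repeat the key across the ciphertext: frrfrrfrrfrr
a(0)−f(5): -5≡21 → v
y(24)−r(17): 7 → h
e(4)−r(17): -13≡13 → n
p(15)−f(5): 10 → k
q(16)−r(17): -1≡25 → z
b(1)−r(17): -16≡10 → k
m(12)−f(5): 7 → h
d(3)−r(17): -14≡12 → m
b(1)−r(17): -16≡10 → k
c(2)−f(5): -3≡23 → x
o(14)−r(17): -3≡23 → x
f(5)−r(17): -12≡14 → o

vhnkzkhmkxxo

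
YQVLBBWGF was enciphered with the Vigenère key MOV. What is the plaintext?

Repeat the key across the ciphertext: MOVMOVMOV
Y(24)−M(12): 12 → M
Q(16)−O(14): 2 → C
V(21)−V(21): 0 → A
L(11)−M(12): -1≡25 → Z
B(1)−O(14): -13≡13 → N
B(1)−V(21): -20≡6 → G
W(22)−M(12): 10 → K
G(6)−O(14): -8≡18 → S
F(5)−V(21): -16≡10 → K

MCAZNGKSK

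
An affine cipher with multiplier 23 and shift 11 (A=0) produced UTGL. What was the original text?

The inverse of 23 mod 26 is 17, since 23·17=391≡1. Apply D(y)=17·(y−11) mod 26:
U(20): 17·(20−11)=153≡23 → X
T(19): 17·(19−11)=136≡6 → G
G(6): 17·(6−11)=-85≡19 → T
L(11): 17·(11−11)=0 → A

XGTA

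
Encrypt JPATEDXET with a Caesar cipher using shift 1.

J(9): 9+1=10 → K
P(15): 15+1=16 → Q
A(0): 0+1=1 → B
T(19): 19+1=20 → U
E(4): 4+1=5 → F
D(3): 3+1=4 → E
X(23): 23+1=24 → Y
E(4): 4+1=5 → F
T(19): 19+1=20 → U

KQBUFEYFU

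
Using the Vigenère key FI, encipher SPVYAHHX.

XXAGFPMF

Repeat the key across the message: FIFIFIFI
S(18)+F(5): 23 → X
P(15)+I(8): 23 → X
V(21)+F(5): 26≡0 → A
Y(24)+I(8): 32≡6 → G
A(0)+F(5): 5 → F
H(7)+I(8): 15 → P
H(7)+F(5): 12 → M
X(23)+I(8): 31≡5 → F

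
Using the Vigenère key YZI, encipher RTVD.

PSDB

Repeat the key across the message: YZIY
R(17)+Y(24): 41≡15 → P
T(19)+Z(25): 44≡18 → S
V(21)+I(8): 29≡3 → D
D(3)+Y(24): 27≡1 → B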